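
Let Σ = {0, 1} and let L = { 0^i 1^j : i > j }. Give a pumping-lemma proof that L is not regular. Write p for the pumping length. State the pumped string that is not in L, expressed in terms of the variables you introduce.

0^{p+1-k} 1^p

Suppose for contradiction that L is regular, and let p be the pumping length.
Choose w = 0^{p+1} 1^p ∈ L, with |w| = 2p+1 ≥ p.
Write w = xyz as guaranteed by the lemma, with |xy| ≤ p and y is nonempty.
Since the first p symbols of w are all 0's and |xy| ≤ p, y lies entirely in the leading 0-block: y = 0^k for some k with 1 ≤ k ≤ p.
Consider xy^0z = xz = 0^{p+1-k} 1^p. Since k ≥ 1, the 0-count p+1-k is at most p, so i > j fails; thus xz ∉ L.
This contradicts the pumping lemma, so L is not regular.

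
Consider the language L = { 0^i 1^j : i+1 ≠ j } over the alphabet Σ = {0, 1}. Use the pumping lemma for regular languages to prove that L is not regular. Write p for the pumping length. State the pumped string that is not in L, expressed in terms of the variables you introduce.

Toward a contradiction, assume L is regular with pumping length p.
Choose w = 0^p 1^{p+p!+1}. Since p ≠ (p+p!+1)-1 = p+p!, w ∈ L; and |w| ≥ p.
The pumping lemma gives a decomposition w = xyz where |xy| ≤ p and |y| > 0.
Since the first p symbols of w are all 0's and |xy| ≤ p, y lies entirely in the leading 0-block: y = 0^k for some k with 1 ≤ k ≤ p.
Since 1 ≤ k ≤ p, k divides p!; set t = 1 + p!/k. Then xy^t z has p + (p!/k)·k = p + p! copies of 0. Now the 0-count is p+p! and (1-count)-1 = (p+p!+1)-1 = p+p!, so i+1 ≠ j fails. So xy^t z = 0^{p+p!} 1^{p+p!+1} ∉ L.
Contradiction. Therefore L is not regular.

0^{p+p!} 1^{p+p!+1}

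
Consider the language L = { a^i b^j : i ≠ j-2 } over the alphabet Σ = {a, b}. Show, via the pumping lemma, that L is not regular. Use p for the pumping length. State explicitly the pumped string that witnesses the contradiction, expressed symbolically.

Toward a contradiction, assume L is regular with pumping length p.
Choose w = a^p b^{p+p!+2}. Since p ≠ (p+p!+2)-2 = p+p!, w ∈ L; and |w| ≥ p.
The pumping lemma gives a decomposition w = xyz where |xy| ≤ p and |y| > 0.
Because |xy| ≤ p and w begins with p copies of a, we have y = a^k with 1 ≤ k ≤ p.
Since 1 ≤ k ≤ p, k divides p!; set t = 1 + p!/k. Then xy^t z has p + (p!/k)·k = p + p! copies of a. Now the a-count is p+p! and (b-count)-2 = (p+p!+2)-2 = p+p!, so i ≠ j-2 fails. So xy^t z = a^{p+p!} b^{p+p!+2} ∉ L.
Contradiction. Therefore L is not regular.

a^{p+p!} b^{p+p!+2}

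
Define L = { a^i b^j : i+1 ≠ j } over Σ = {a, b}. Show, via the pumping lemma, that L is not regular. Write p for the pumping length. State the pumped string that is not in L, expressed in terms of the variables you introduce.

a^{p+p!} b^{p+p!+1}

Suppose for contradiction that L is regular, and let p be the pumping length.
Choose w = a^p b^{p+p!+1}. Since p ≠ (p+p!+1)-1 = p+p!, w ∈ L; and |w| ≥ p.
Write w = xyz as guaranteed by the lemma, with |xy| ≤ p and |y| > 0.
Since the first p symbols of w are all a's and |xy| ≤ p, y lies entirely in the leading a-block: y = a^k for some k with 1 ≤ k ≤ p.
Since 1 ≤ k ≤ p, k divides p!; set t = 1 + p!/k. Then xy^t z has p + (p!/k)·k = p + p! copies of a. Now the a-count is p+p! and (b-count)-1 = (p+p!+1)-1 = p+p!, so i+1 ≠ j fails. So xy^t z = a^{p+p!} b^{p+p!+1} ∉ L.
This is a contradiction; hence L is not regular.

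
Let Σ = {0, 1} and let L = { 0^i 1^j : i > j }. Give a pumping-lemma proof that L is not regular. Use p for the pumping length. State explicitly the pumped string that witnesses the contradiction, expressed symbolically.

Toward a contradiction, assume L is regular with pumping length p.
Choose w = 0^{p+1} 1^p ∈ L, with |w| = 2p+1 ≥ p.
Write w = xyz as guaranteed by the lemma, with |xy| ≤ p and |y| > 0.
Because |xy| ≤ p and w begins with p copies of 0, we have y = 0^k with 1 ≤ k ≤ p.
Consider xy^0z = xz = 0^{p+1-k} 1^p. Since k ≥ 1, the 0-count p+1-k is at most p, so i > j fails; thus xz ∉ L.
This contradicts the pumping lemma, so L is not regular.

0^{p+1-k} 1^p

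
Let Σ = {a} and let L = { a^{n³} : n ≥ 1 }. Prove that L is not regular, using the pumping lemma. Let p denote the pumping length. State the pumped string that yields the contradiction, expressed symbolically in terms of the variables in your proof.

Assume L is regular; let p be its pumping constant.
Take w = a^{p³} ∈ L with |w| = p³ ≥ p.
By the pumping lemma, w = xyz with |xy| ≤ p and |y| ≥ 1.
Then y = a^k for some k with 1 ≤ k ≤ p.
Pump with i = 2: xy^2z = a^{p³+k}. Since 1 ≤ k ≤ p, p³ < p³+k ≤ p³+p < p³+3p²+3p+1 = (p+1)³, so p³+k is not a perfect cube. So xy^2z ∉ L.
This contradicts the pumping lemma, so L is not regular.

a^{p³+k}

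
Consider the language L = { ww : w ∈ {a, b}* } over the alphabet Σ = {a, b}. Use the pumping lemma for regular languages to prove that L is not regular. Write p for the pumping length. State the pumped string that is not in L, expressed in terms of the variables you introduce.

Assume L is regular. Let p be the pumping length given by the pumping lemma.
Take w = a^p b^p a^p b^p = uu where u = a^pb^p; then w ∈ L and |w| = 4p ≥ p.
The pumping lemma gives a decomposition w = xyz where |xy| ≤ p and |y| > 0.
Because |xy| ≤ p and w begins with p copies of a, we have y = a^k with 1 ≤ k ≤ p.
Pump with i = 2: xy^2z = a^{p+k} b^p a^p b^p, of length 4p+k. Suppose this equals vv. The string starts with a and ends with b, so v does too; thus the boundary between the two copies of v is a b→a transition. There is exactly one such transition, at position 2p+k, so |v| = 2p+k and |vv| = 4p+2k ≠ 4p+k since k ≥ 1. So xy^2z ∉ L.
This contradicts the pumping lemma, so L is not regular.

a^{p+k} b^p a^p b^p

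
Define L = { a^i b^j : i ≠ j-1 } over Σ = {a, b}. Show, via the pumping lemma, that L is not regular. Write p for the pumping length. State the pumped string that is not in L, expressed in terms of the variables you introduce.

Assume L is regular. Let p be the pumping length given by the pumping lemma.
Choose w = a^p b^{p+p!+1}. Since p ≠ (p+p!+1)-1 = p+p!, w ∈ L; and |w| ≥ p.
Write w = xyz as guaranteed by the lemma, with |xy| ≤ p and |y| ≥ 1.
The first p characters of w are a's, so xy (and hence y) consists only of a's. Write y = a^k, 1 ≤ k ≤ p.
Since 1 ≤ k ≤ p, k divides p!; set t = 1 + p!/k. Then xy^t z has p + (p!/k)·k = p + p! copies of a. Now the a-count is p+p! and (b-count)-1 = (p+p!+1)-1 = p+p!, so i ≠ j-1 fails. So xy^t z = a^{p+p!} b^{p+p!+1} ∉ L.
This is a contradiction; hence L is not regular.

a^{p+p!} b^{p+p!+1}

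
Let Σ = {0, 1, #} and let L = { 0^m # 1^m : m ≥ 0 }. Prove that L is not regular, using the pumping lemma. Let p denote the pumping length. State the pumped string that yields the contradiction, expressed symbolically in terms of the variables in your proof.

0^{p+k} # 1^p

Suppose for contradiction that L is regular, and let p be the pumping length.
Take w = 0^p # 1^p ∈ L with |w| = 2p+1 ≥ p.
By the pumping lemma, w = xyz with |xy| ≤ p and y is nonempty.
Since the first p symbols of w are all 0's and |xy| ≤ p, y lies entirely in the leading 0-block: y = 0^k for some k with 1 ≤ k ≤ p.
Pump with i = 2: xy^2z = 0^{p+k} # 1^p, which would require p+k = p. But k ≥ 1, so xy^2z ∉ L.
This is a contradiction; hence L is not regular.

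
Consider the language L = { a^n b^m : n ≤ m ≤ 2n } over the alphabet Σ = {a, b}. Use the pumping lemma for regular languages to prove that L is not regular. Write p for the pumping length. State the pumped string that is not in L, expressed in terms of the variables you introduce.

a^{p+k} b^p

Assume L is regular. Let p be the pumping length given by the pumping lemma.
Take w = a^p b^p ∈ L (since p ≤ p ≤ 2p), with |w| = 2p ≥ p.
The pumping lemma gives a decomposition w = xyz where |xy| ≤ p and |y| ≥ 1.
The first p characters of w are a's, so xy (and hence y) consists only of a's. Write y = a^k, 1 ≤ k ≤ p.
Pump with i = 2: xy^2z = a^{p+k} b^p. Now n = p+k > p = m, so the condition n ≤ m fails. Thus xy^2z ∉ L.
This is a contradiction; hence L is not regular.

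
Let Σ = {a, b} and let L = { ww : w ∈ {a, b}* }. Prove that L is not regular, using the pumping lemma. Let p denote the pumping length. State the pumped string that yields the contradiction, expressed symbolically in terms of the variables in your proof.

Suppose for contradiction that L is regular, and let p be the pumping length.
Take w = a^p b^p a^p b^p = uu where u = a^pb^p; then w ∈ L and |w| = 4p ≥ p.
By the pumping lemma, w = xyz with |xy| ≤ p and |y| ≥ 1.
Since the first p symbols of w are all a's and |xy| ≤ p, y lies entirely in the leading a-block: y = a^k for some k with 1 ≤ k ≤ p.
Pump with i = 2: xy^2z = a^{p+k} b^p a^p b^p, of length 4p+k. Suppose this equals vv. The string starts with a and ends with b, so v does too; thus the boundary between the two copies of v is a b→a transition. There is exactly one such transition, at position 2p+k, so |v| = 2p+k and |vv| = 4p+2k ≠ 4p+k since k ≥ 1. So xy^2z ∉ L.
This contradicts the pumping lemma, so L is not regular.

a^{p+k} b^p a^p b^p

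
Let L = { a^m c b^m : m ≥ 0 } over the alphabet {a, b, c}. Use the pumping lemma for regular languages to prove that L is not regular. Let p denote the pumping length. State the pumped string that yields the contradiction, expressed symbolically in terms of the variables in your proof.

Assume L is regular. Let p be the pumping length given by the pumping lemma.
Take w = a^p c b^p ∈ L with |w| = 2p+1 ≥ p.
The pumping lemma gives a decomposition w = xyz where |xy| ≤ p and |y| ≥ 1.
The first p characters of w are a's, so xy (and hence y) consists only of a's. Write y = a^k, 1 ≤ k ≤ p.
Pump with i = 2: xy^2z = a^{p+k} c b^p, which would require p+k = p. But k ≥ 1, so xy^2z ∉ L.
Contradiction. Therefore L is not regular.

a^{p+k} c b^p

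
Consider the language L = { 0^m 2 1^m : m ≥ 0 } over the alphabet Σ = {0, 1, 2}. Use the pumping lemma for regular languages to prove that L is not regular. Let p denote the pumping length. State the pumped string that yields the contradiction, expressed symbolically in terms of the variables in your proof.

0^{p+k} 2 1^p

Toward a contradiction, assume L is regular with pumping length p.
Take w = 0^p 2 1^p ∈ L with |w| = 2p+1 ≥ p.
Write w = xyz as guaranteed by the lemma, with |xy| ≤ p and y is nonempty.
The first p characters of w are 0's, so xy (and hence y) consists only of 0's. Write y = 0^k, 1 ≤ k ≤ p.
Pump with i = 2: xy^2z = 0^{p+k} 2 1^p, which would require p+k = p. But k ≥ 1, so xy^2z ∉ L.
This is a contradiction; hence L is not regular.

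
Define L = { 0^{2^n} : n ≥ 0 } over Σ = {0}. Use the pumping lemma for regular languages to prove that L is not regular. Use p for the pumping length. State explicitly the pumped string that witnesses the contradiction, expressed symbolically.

0^{2^p+k}

Toward a contradiction, assume L is regular with pumping length p.
Take w = 0^{2^p} ∈ L with |w| = 2^p ≥ p.
The pumping lemma gives a decomposition w = xyz where |xy| ≤ p and |y| > 0.
Then y = 0^k for some k with 1 ≤ k ≤ p.
Pump with i = 2: xy^2z = 0^{2^p+k}. Since 1 ≤ k ≤ p < 2^p, we have 2^p < 2^p+k < 2^{p+1}, so 2^p+k is not a power of 2. So xy^2z ∉ L.
This contradicts the pumping lemma, so L is not regular.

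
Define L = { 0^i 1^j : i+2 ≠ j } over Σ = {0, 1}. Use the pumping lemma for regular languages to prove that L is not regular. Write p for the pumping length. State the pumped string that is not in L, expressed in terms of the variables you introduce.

0^{p+p!} 1^{p+p!+2}

Suppose for contradiction that L is regular, and let p be the pumping length.
Choose w = 0^p 1^{p+p!+2}. Since p ≠ (p+p!+2)-2 = p+p!, w ∈ L; and |w| ≥ p.
The pumping lemma gives a decomposition w = xyz where |xy| ≤ p and y is nonempty.
The first p characters of w are 0's, so xy (and hence y) consists only of 0's. Write y = 0^k, 1 ≤ k ≤ p.
Since 1 ≤ k ≤ p, k divides p!; set t = 1 + p!/k. Then xy^t z has p + (p!/k)·k = p + p! copies of 0. Now the 0-count is p+p! and (1-count)-2 = (p+p!+2)-2 = p+p!, so i+2 ≠ j fails. So xy^t z = 0^{p+p!} 1^{p+p!+2} ∉ L.
Contradiction. Therefore L is not regular.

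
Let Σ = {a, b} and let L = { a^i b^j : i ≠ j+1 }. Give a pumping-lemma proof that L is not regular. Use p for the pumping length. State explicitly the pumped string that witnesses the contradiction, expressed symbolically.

Assume L is regular; let p be its pumping constant.
Choose w = a^p b^{p+p!-1}. Since p ≠ (p+p!-1)+1 = p+p!, w ∈ L; and |w| ≥ p.
By the pumping lemma, w = xyz with |xy| ≤ p and |y| ≥ 1.
Since the first p symbols of w are all a's and |xy| ≤ p, y lies entirely in the leading a-block: y = a^k for some k with 1 ≤ k ≤ p.
Since 1 ≤ k ≤ p, k divides p!; set t = 1 + p!/k. Then xy^t z has p + (p!/k)·k = p + p! copies of a. Now the a-count is p+p! and (b-count)+1 = (p+p!-1)+1 = p+p!, so i ≠ j+1 fails. So xy^t z = a^{p+p!} b^{p+p!-1} ∉ L.
This is a contradiction; hence L is not regular.

a^{p+p!} b^{p+p!-1}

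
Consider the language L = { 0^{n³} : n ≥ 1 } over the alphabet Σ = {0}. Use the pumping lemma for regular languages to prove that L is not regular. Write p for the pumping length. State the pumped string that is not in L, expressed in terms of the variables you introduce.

Toward a contradiction, assume L is regular with pumping length p.
Take w = 0^{p³} ∈ L with |w| = p³ ≥ p.
By the pumping lemma, w = xyz with |xy| ≤ p and |y| ≥ 1.
Then y = 0^k for some k with 1 ≤ k ≤ p.
Pump with i = 2: xy^2z = 0^{p³+k}. Since 1 ≤ k ≤ p, p³ < p³+k ≤ p³+p < p³+3p²+3p+1 = (p+1)³, so p³+k is not a perfect cube. So xy^2z ∉ L.
This contradicts the pumping lemma, so L is not regular.

0^{p³+k}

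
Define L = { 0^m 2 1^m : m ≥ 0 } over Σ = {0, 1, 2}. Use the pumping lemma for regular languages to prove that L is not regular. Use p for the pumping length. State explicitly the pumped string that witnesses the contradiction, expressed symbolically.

0^{p+k} 2 1^p

Suppose for contradiction that L is regular, and let p be the pumping length.
Take w = 0^p 2 1^p ∈ L with |w| = 2p+1 ≥ p.
Write w = xyz as guaranteed by the lemma, with |xy| ≤ p and |y| > 0.
Since the first p symbols of w are all 0's and |xy| ≤ p, y lies entirely in the leading 0-block: y = 0^k for some k with 1 ≤ k ≤ p.
Pump with i = 2: xy^2z = 0^{p+k} 2 1^p, which would require p+k = p. But k ≥ 1, so xy^2z ∉ L.
This contradicts the pumping lemma, so L is not regular.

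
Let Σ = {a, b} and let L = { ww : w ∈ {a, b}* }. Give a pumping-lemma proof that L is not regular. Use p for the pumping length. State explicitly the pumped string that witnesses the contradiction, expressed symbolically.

Assume L is regular; let p be its pumping constant.
Take w = a^p b^p a^p b^p = uu where u = a^pb^p; then w ∈ L and |w| = 4p ≥ p.
Write w = xyz as guaranteed by the lemma, with |xy| ≤ p and |y| ≥ 1.
The first p characters of w are a's, so xy (and hence y) consists only of a's. Write y = a^k, 1 ≤ k ≤ p.
Pump with i = 2: xy^2z = a^{p+k} b^p a^p b^p, of length 4p+k. Suppose this equals vv. The string starts with a and ends with b, so v does too; thus the boundary between the two copies of v is a b→a transition. There is exactly one such transition, at position 2p+k, so |v| = 2p+k and |vv| = 4p+2k ≠ 4p+k since k ≥ 1. So xy^2z ∉ L.
This is a contradiction; hence L is not regular.

a^{p+k} b^p a^p b^p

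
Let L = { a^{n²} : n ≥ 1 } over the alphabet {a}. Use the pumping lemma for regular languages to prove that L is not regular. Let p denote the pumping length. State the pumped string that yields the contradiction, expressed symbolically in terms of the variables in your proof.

a^{p²+k}

Toward a contradiction, assume L is regular with pumping length p.
Take w = a^{p²} ∈ L with |w| = p² ≥ p.
Write w = xyz as guaranteed by the lemma, with |xy| ≤ p and |y| ≥ 1.
Then y = a^k for some k with 1 ≤ k ≤ p.
Pump with i = 2: xy^2z = a^{p²+k}. Since 1 ≤ k ≤ p, p² < p²+k ≤ p²+p < (p+1)², so p²+k lies strictly between consecutive squares and is not a perfect square. So xy^2z ∉ L.
This contradicts the pumping lemma, so L is not regular.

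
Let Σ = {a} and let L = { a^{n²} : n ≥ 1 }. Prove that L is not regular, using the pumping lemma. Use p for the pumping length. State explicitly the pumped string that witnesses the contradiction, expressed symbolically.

Toward a contradiction, assume L is regular with pumping length p.
Take w = a^{p²} ∈ L with |w| = p² ≥ p.
Write w = xyz as guaranteed by the lemma, with |xy| ≤ p and |y| ≥ 1.
Then y = a^k for some k with 1 ≤ k ≤ p.
Pump with i = 2: xy^2z = a^{p²+k}. Since 1 ≤ k ≤ p, p² < p²+k ≤ p²+p < (p+1)², so p²+k lies strictly between consecutive squares and is not a perfect square. So xy^2z ∉ L.
This contradicts the pumping lemma, so L is not regular.

a^{p²+k}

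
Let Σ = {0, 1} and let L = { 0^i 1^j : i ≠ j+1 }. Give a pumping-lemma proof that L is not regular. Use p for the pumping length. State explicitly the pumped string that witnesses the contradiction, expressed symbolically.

Assume L is regular; let p be its pumping constant.
Choose w = 0^p 1^{p+p!-1}. Since p ≠ (p+p!-1)+1 = p+p!, w ∈ L; and |w| ≥ p.
By the pumping lemma, w = xyz with |xy| ≤ p and |y| ≥ 1.
Since the first p symbols of w are all 0's and |xy| ≤ p, y lies entirely in the leading 0-block: y = 0^k for some k with 1 ≤ k ≤ p.
Since 1 ≤ k ≤ p, k divides p!; set t = 1 + p!/k. Then xy^t z has p + (p!/k)·k = p + p! copies of 0. Now the 0-count is p+p! and (1-count)+1 = (p+p!-1)+1 = p+p!, so i ≠ j+1 fails. So xy^t z = 0^{p+p!} 1^{p+p!-1} ∉ L.
Contradiction. Therefore L is not regular.

0^{p+p!} 1^{p+p!-1}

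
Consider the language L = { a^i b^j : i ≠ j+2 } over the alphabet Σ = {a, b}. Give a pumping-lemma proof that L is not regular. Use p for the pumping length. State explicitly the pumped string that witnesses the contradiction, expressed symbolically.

a^{p+p!} b^{p+p!-2}

Assume L is regular. Let p be the pumping length given by the pumping lemma.
Choose w = a^p b^{p+p!-2}. Since p ≠ (p+p!-2)+2 = p+p!, w ∈ L; and |w| ≥ p.
By the pumping lemma, w = xyz with |xy| ≤ p and |y| > 0.
The first p characters of w are a's, so xy (and hence y) consists only of a's. Write y = a^k, 1 ≤ k ≤ p.
Since 1 ≤ k ≤ p, k divides p!; set t = 1 + p!/k. Then xy^t z has p + (p!/k)·k = p + p! copies of a. Now the a-count is p+p! and (b-count)+2 = (p+p!-2)+2 = p+p!, so i ≠ j+2 fails. So xy^t z = a^{p+p!} b^{p+p!-2} ∉ L.
This is a contradiction; hence L is not regular.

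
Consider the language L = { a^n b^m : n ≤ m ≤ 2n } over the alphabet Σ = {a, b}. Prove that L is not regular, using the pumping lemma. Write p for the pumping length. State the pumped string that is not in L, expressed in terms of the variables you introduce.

Assume L is regular. Let p be the pumping length given by the pumping lemma.
Take w = a^p b^p ∈ L (since p ≤ p ≤ 2p), with |w| = 2p ≥ p.
Write w = xyz as guaranteed by the lemma, with |xy| ≤ p and y is nonempty.
Because |xy| ≤ p and w begins with p copies of a, we have y = a^k with 1 ≤ k ≤ p.
Pump with i = 2: xy^2z = a^{p+k} b^p. Now n = p+k > p = m, so the condition n ≤ m fails. Thus xy^2z ∉ L.
This contradicts the pumping lemma, so L is not regular.

a^{p+k} b^p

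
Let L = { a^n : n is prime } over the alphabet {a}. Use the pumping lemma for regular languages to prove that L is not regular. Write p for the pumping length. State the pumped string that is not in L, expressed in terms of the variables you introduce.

Assume L is regular; let p be its pumping constant.
Let q be a prime with q ≥ p+2 (infinitely many primes exist), and take w = a^q ∈ L with |w| = q ≥ p.
Write w = xyz as guaranteed by the lemma, with |xy| ≤ p and |y| ≥ 1.
Then y = a^k for some k with 1 ≤ k ≤ p.
Since 1 ≤ k ≤ p, |xz| = q-k. Pump with i = q+1: |xy^{q+1}z| = (q-k)+(q+1)k = q+qk = q(1+k), which is composite (both factors ≥ 2). So xy^{q+1}z = a^{q(1+k)} ∉ L.
This is a contradiction; hence L is not regular.

a^{q(1+k)}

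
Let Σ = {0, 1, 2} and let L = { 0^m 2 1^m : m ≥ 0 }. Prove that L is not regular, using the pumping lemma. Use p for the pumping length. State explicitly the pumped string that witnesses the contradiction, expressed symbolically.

0^{p+k} 2 1^p

Assume L is regular. Let p be the pumping length given by the pumping lemma.
Take w = 0^p 2 1^p ∈ L with |w| = 2p+1 ≥ p.
The pumping lemma gives a decomposition w = xyz where |xy| ≤ p and y is nonempty.
The first p characters of w are 0's, so xy (and hence y) consists only of 0's. Write y = 0^k, 1 ≤ k ≤ p.
Pump with i = 2: xy^2z = 0^{p+k} 2 1^p, which would require p+k = p. But k ≥ 1, so xy^2z ∉ L.
This is a contradiction; hence L is not regular.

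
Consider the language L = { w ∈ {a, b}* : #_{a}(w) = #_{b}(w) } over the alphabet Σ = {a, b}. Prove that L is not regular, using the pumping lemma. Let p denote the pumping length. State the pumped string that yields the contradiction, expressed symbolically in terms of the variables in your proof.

Assume L is regular; let p be its pumping constant.
Choose w = a^p b^p ∈ L with |w| = 2p ≥ p.
Write w = xyz as guaranteed by the lemma, with |xy| ≤ p and |y| ≥ 1.
Because |xy| ≤ p and w begins with p copies of a, we have y = a^k with 1 ≤ k ≤ p.
Pump with i = 2: xy^2z = a^{p+k} b^p has p+k occurrences of a but only p of b. Since k ≥ 1 the counts differ, so xy^2z ∉ L.
This contradicts the pumping lemma, so L is not regular.

a^{p+k} b^p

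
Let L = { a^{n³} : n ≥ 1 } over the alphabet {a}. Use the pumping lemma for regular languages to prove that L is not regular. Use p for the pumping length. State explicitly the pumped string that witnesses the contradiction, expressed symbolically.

a^{p³+k}

Assume L is regular. Let p be the pumping length given by the pumping lemma.
Take w = a^{p³} ∈ L with |w| = p³ ≥ p.
The pumping lemma gives a decomposition w = xyz where |xy| ≤ p and |y| ≥ 1.
Then y = a^k for some k with 1 ≤ k ≤ p.
Pump with i = 2: xy^2z = a^{p³+k}. Since 1 ≤ k ≤ p, p³ < p³+k ≤ p³+p < p³+3p²+3p+1 = (p+1)³, so p³+k is not a perfect cube. So xy^2z ∉ L.
This is a contradiction; hence L is not regular.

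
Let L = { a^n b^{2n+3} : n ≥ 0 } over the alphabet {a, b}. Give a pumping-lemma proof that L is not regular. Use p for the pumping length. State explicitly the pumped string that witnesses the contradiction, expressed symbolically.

a^{p+k} b^{2p+3}

Assume L is regular; let p be its pumping constant.
Let w = a^p b^{2p+3} ∈ L; note |w| = 3p+3 ≥ p.
By the pumping lemma, w = xyz with |xy| ≤ p and |y| > 0.
The first p characters of w are a's, so xy (and hence y) consists only of a's. Write y = a^k, 1 ≤ k ≤ p.
Pump with i = 2: xy^2z = a^{p+k} b^{2p+3}. For this to lie in L we would need 2p+3 = 2(p+k)+3, which forces k = 0. But k ≥ 1, so xy^2z ∉ L.
Contradiction. Therefore L is not regular.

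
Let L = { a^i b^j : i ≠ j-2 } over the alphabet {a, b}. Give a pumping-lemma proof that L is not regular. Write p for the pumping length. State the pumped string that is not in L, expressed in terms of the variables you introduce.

a^{p+p!} b^{p+p!+2}

Assume L is regular. Let p be the pumping length given by the pumping lemma.
Choose w = a^p b^{p+p!+2}. Since p ≠ (p+p!+2)-2 = p+p!, w ∈ L; and |w| ≥ p.
By the pumping lemma, w = xyz with |xy| ≤ p and |y| > 0.
Because |xy| ≤ p and w begins with p copies of a, we have y = a^k with 1 ≤ k ≤ p.
Since 1 ≤ k ≤ p, k divides p!; set t = 1 + p!/k. Then xy^t z has p + (p!/k)·k = p + p! copies of a. Now the a-count is p+p! and (b-count)-2 = (p+p!+2)-2 = p+p!, so i ≠ j-2 fails. So xy^t z = a^{p+p!} b^{p+p!+2} ∉ L.
This contradicts the pumping lemma, so L is not regular.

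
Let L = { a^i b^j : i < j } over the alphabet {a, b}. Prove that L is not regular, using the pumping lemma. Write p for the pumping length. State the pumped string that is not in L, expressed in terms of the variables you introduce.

a^{p+k} b^{p+1}

Assume L is regular. Let p be the pumping length given by the pumping lemma.
Choose w = a^p b^{p+1} ∈ L, with |w| = 2p+1 ≥ p.
The pumping lemma gives a decomposition w = xyz where |xy| ≤ p and y is nonempty.
Because |xy| ≤ p and w begins with p copies of a, we have y = a^k with 1 ≤ k ≤ p.
Consider xy^2z = a^{p+k} b^{p+1}. Since k ≥ 1, the a-count p+k is at least p+1, so i < j fails; thus xy^2z ∉ L.
This contradicts the pumping lemma, so L is not regular.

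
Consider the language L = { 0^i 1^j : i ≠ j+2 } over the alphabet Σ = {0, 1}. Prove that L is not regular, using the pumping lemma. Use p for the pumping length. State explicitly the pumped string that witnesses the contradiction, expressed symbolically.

Assume L is regular. Let p be the pumping length given by the pumping lemma.
Choose w = 0^p 1^{p+p!-2}. Since p ≠ (p+p!-2)+2 = p+p!, w ∈ L; and |w| ≥ p.
By the pumping lemma, w = xyz with |xy| ≤ p and |y| > 0.
Because |xy| ≤ p and w begins with p copies of 0, we have y = 0^k with 1 ≤ k ≤ p.
Since 1 ≤ k ≤ p, k divides p!; set t = 1 + p!/k. Then xy^t z has p + (p!/k)·k = p + p! copies of 0. Now the 0-count is p+p! and (1-count)+2 = (p+p!-2)+2 = p+p!, so i ≠ j+2 fails. So xy^t z = 0^{p+p!} 1^{p+p!-2} ∉ L.
This is a contradiction; hence L is not regular.

0^{p+p!} 1^{p+p!-2}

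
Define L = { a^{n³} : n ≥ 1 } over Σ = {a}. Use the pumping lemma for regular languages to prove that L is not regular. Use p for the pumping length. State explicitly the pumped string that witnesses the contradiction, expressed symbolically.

Toward a contradiction, assume L is regular with pumping length p.
Take w = a^{p³} ∈ L with |w| = p³ ≥ p.
By the pumping lemma, w = xyz with |xy| ≤ p and |y| ≥ 1.
Then y = a^k for some k with 1 ≤ k ≤ p.
Pump with i = 2: xy^2z = a^{p³+k}. Since 1 ≤ k ≤ p, p³ < p³+k ≤ p³+p < p³+3p²+3p+1 = (p+1)³, so p³+k is not a perfect cube. So xy^2z ∉ L.
This contradicts the pumping lemma, so L is not regular.

a^{p³+k}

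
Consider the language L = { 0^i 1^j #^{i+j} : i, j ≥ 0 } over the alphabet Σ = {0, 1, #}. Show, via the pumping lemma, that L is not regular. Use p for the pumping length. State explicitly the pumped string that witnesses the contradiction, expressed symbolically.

Toward a contradiction, assume L is regular with pumping length p.
Take w = 0^p 1^p #^{2p} ∈ L (with i=j=p, i+j=2p), |w| = 4p ≥ p.
Write w = xyz as guaranteed by the lemma, with |xy| ≤ p and |y| > 0.
The first p characters of w are 0's, so xy (and hence y) consists only of 0's. Write y = 0^k, 1 ≤ k ≤ p.
Consider xy^2z = 0^{p+k} 1^p #^{2p}. Now the 0- and 1-counts sum to 2p+k, but the #-count is 2p ≠ 2p+k. So xy^2z ∉ L.
This is a contradiction; hence L is not regular.

0^{p+k} 1^p #^{2p}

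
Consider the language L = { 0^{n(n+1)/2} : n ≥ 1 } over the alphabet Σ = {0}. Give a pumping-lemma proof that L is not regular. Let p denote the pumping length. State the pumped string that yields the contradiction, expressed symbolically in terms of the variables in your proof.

0^{p(p+1)/2+k}

Assume L is regular; let p be its pumping constant.
Take w = 0^{p(p+1)/2} ∈ L with |w| = p(p+1)/2 ≥ p.
The pumping lemma gives a decomposition w = xyz where |xy| ≤ p and |y| ≥ 1.
Then y = 0^k for some k with 1 ≤ k ≤ p.
Pump with i = 2: xy^2z = 0^{p(p+1)/2+k}. Since 1 ≤ k ≤ p, p(p+1)/2 < p(p+1)/2+k ≤ p(p+1)/2+p < (p+1)(p+2)/2, so p(p+1)/2+k is strictly between consecutive triangular numbers. So xy^2z ∉ L.
This contradicts the pumping lemma, so L is not regular.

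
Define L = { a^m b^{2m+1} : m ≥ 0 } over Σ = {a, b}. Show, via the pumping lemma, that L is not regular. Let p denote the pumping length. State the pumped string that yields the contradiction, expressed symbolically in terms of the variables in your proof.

a^{p+k} b^{2p+1}

Toward a contradiction, assume L is regular with pumping length p.
Take w = a^p b^{2p+1}. Then w ∈ L and |w| = 3p+1 ≥ p.
The pumping lemma gives a decomposition w = xyz where |xy| ≤ p and y is nonempty.
The first p characters of w are a's, so xy (and hence y) consists only of a's. Write y = a^k, 1 ≤ k ≤ p.
Pump with i = 2: xy^2z = a^{p+k} b^{2p+1}. For this to lie in L we would need 2p+1 = 2(p+k)+1, which forces k = 0. But k ≥ 1, so xy^2z ∉ L.
This contradicts the pumping lemma, so L is not regular.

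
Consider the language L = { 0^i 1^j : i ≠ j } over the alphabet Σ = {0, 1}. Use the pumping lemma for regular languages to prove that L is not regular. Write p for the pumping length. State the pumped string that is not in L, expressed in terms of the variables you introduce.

0^{p+p!} 1^{p+p!}

Assume L is regular; let p be its pumping constant.
Choose w = 0^p 1^{p+p!}. Since p ≠ p+p!, w ∈ L; and |w| ≥ p.
Write w = xyz as guaranteed by the lemma, with |xy| ≤ p and y is nonempty.
Because |xy| ≤ p and w begins with p copies of 0, we have y = 0^k with 1 ≤ k ≤ p.
Since 1 ≤ k ≤ p, k divides p!; set t = 1 + p!/k. Then xy^t z has p + (p!/k)·k = p + p! copies of 0. Now the 0-count equals the 1-count, so i ≠ j fails. So xy^t z = 0^{p+p!} 1^{p+p!} ∉ L.
This is a contradiction; hence L is not regular.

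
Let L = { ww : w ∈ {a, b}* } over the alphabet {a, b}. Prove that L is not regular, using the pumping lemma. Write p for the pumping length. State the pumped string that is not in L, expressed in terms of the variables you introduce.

Suppose for contradiction that L is regular, and let p be the pumping length.
Take w = a^p b^p a^p b^p = uu where u = a^pb^p; then w ∈ L and |w| = 4p ≥ p.
By the pumping lemma, w = xyz with |xy| ≤ p and y is nonempty.
Since the first p symbols of w are all a's and |xy| ≤ p, y lies entirely in the leading a-block: y = a^k for some k with 1 ≤ k ≤ p.
Pump with i = 2: xy^2z = a^{p+k} b^p a^p b^p, of length 4p+k. Suppose this equals vv. The string starts with a and ends with b, so v does too; thus the boundary between the two copies of v is a b→a transition. There is exactly one such transition, at position 2p+k, so |v| = 2p+k and |vv| = 4p+2k ≠ 4p+k since k ≥ 1. So xy^2z ∉ L.
Contradiction. Therefore L is not regular.

a^{p+k} b^p a^p b^p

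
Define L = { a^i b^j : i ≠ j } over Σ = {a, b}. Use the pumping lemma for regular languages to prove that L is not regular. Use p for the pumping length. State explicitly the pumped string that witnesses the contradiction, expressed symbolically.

a^{p+p!} b^{p+p!}

Assume L is regular; let p be its pumping constant.
Choose w = a^p b^{p+p!}. Since p ≠ p+p!, w ∈ L; and |w| ≥ p.
Write w = xyz as guaranteed by the lemma, with |xy| ≤ p and |y| > 0.
Since the first p symbols of w are all a's and |xy| ≤ p, y lies entirely in the leading a-block: y = a^k for some k with 1 ≤ k ≤ p.
Since 1 ≤ k ≤ p, k divides p!; set t = 1 + p!/k. Then xy^t z has p + (p!/k)·k = p + p! copies of a. Now the a-count equals the b-count, so i ≠ j fails. So xy^t z = a^{p+p!} b^{p+p!} ∉ L.
Contradiction. Therefore L is not regular.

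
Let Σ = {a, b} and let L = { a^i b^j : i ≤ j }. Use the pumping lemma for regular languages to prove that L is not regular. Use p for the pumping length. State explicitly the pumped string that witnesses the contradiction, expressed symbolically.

Toward a contradiction, assume L is regular with pumping length p.
Choose w = a^p b^p ∈ L, with |w| = 2p ≥ p.
By the pumping lemma, w = xyz with |xy| ≤ p and |y| ≥ 1.
Since the first p symbols of w are all a's and |xy| ≤ p, y lies entirely in the leading a-block: y = a^k for some k with 1 ≤ k ≤ p.
Consider xy^2z = a^{p+k} b^p. Since k ≥ 1, the a-count p+k exceeds the b-count p, so i ≤ j fails; thus xy^2z ∉ L.
This contradicts the pumping lemma, so L is not regular.

a^{p+k} b^p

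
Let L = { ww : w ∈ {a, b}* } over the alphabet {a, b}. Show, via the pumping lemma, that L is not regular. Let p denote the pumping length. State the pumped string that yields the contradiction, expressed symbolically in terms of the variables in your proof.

a^{p+k} b^p a^p b^p

Toward a contradiction, assume L is regular with pumping length p.
Take w = a^p b^p a^p b^p = uu where u = a^pb^p; then w ∈ L and |w| = 4p ≥ p.
The pumping lemma gives a decomposition w = xyz where |xy| ≤ p and y is nonempty.
The first p characters of w are a's, so xy (and hence y) consists only of a's. Write y = a^k, 1 ≤ k ≤ p.
Pump with i = 2: xy^2z = a^{p+k} b^p a^p b^p, of length 4p+k. Suppose this equals vv. The string starts with a and ends with b, so v does too; thus the boundary between the two copies of v is a b→a transition. There is exactly one such transition, at position 2p+k, so |v| = 2p+k and |vv| = 4p+2k ≠ 4p+k since k ≥ 1. So xy^2z ∉ L.
Contradiction. Therefore L is not regular.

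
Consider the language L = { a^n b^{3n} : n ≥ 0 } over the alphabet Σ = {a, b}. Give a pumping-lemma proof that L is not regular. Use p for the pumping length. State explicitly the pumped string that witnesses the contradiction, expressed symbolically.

a^{p+k} b^{3p}

Assume L is regular; let p be its pumping constant.
Take w = a^p b^{3p}. Then w ∈ L and |w| = 4p ≥ p.
Write w = xyz as guaranteed by the lemma, with |xy| ≤ p and |y| > 0.
The first p characters of w are a's, so xy (and hence y) consists only of a's. Write y = a^k, 1 ≤ k ≤ p.
Pump with i = 2: xy^2z = a^{p+k} b^{3p}. For this to lie in L we would need 3p = 3(p+k), which forces k = 0. But k ≥ 1, so xy^2z ∉ L.
This is a contradiction; hence L is not regular.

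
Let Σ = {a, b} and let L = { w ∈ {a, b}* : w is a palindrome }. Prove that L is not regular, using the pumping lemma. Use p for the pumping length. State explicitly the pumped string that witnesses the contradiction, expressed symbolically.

Suppose for contradiction that L is regular, and let p be the pumping length.
Take w = a^p b a^p, a palindrome of length 2p+1 ≥ p.
Write w = xyz as guaranteed by the lemma, with |xy| ≤ p and |y| > 0.
Since the first p symbols of w are all a's and |xy| ≤ p, y lies entirely in the leading a-block: y = a^k for some k with 1 ≤ k ≤ p.
Pump with i = 2: xy^2z = a^{p+k} b a^p. Its reverse is a^p b a^{p+k}, which differs from xy^2z since k ≥ 1. So xy^2z is not a palindrome and xy^2z ∉ L.
This contradicts the pumping lemma, so L is not regular.

a^{p+k} b a^p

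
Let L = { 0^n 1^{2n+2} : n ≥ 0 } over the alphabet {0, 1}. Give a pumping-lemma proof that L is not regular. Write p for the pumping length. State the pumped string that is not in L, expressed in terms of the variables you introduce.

Assume L is regular. Let p be the pumping length given by the pumping lemma.
Choose w = 0^p 1^{2p+2}, which is in L with |w| = 3p+2 ≥ p.
By the pumping lemma, w = xyz with |xy| ≤ p and y is nonempty.
Since the first p symbols of w are all 0's and |xy| ≤ p, y lies entirely in the leading 0-block: y = 0^k for some k with 1 ≤ k ≤ p.
Pump with i = 2: xy^2z = 0^{p+k} 1^{2p+2}. For this to lie in L we would need 2p+2 = 2(p+k)+2, which forces k = 0. But k ≥ 1, so xy^2z ∉ L.
Contradiction. Therefore L is not regular.

0^{p+k} 1^{2p+2}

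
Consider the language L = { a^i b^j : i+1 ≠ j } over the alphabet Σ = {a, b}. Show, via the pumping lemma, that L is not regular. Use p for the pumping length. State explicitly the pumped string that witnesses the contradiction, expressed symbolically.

Assume L is regular; let p be its pumping constant.
Choose w = a^p b^{p+p!+1}. Since p ≠ (p+p!+1)-1 = p+p!, w ∈ L; and |w| ≥ p.
The pumping lemma gives a decomposition w = xyz where |xy| ≤ p and y is nonempty.
Since the first p symbols of w are all a's and |xy| ≤ p, y lies entirely in the leading a-block: y = a^k for some k with 1 ≤ k ≤ p.
Since 1 ≤ k ≤ p, k divides p!; set t = 1 + p!/k. Then xy^t z has p + (p!/k)·k = p + p! copies of a. Now the a-count is p+p! and (b-count)-1 = (p+p!+1)-1 = p+p!, so i+1 ≠ j fails. So xy^t z = a^{p+p!} b^{p+p!+1} ∉ L.
This is a contradiction; hence L is not regular.

a^{p+p!} b^{p+p!+1}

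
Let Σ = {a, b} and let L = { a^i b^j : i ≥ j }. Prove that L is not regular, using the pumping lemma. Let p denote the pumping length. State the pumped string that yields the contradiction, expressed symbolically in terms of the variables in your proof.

Assume L is regular. Let p be the pumping length given by the pumping lemma.
Choose w = a^p b^p ∈ L, with |w| = 2p ≥ p.
The pumping lemma gives a decomposition w = xyz where |xy| ≤ p and y is nonempty.
The first p characters of w are a's, so xy (and hence y) consists only of a's. Write y = a^k, 1 ≤ k ≤ p.
Consider xy^0z = xz = a^{p-k} b^p. Since k ≥ 1, the a-count p-k is less than p, so i ≥ j fails; thus xz ∉ L.
Contradiction. Therefore L is not regular.

a^{p-k} b^p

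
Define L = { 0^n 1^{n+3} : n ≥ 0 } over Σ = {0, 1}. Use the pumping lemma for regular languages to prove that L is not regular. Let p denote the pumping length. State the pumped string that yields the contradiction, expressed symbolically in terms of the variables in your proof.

0^{p+k} 1^{p+3}

Assume L is regular; let p be its pumping constant.
Let w = 0^p 1^{p+3} ∈ L; note |w| = 2p+3 ≥ p.
Write w = xyz as guaranteed by the lemma, with |xy| ≤ p and |y| > 0.
The first p characters of w are 0's, so xy (and hence y) consists only of 0's. Write y = 0^k, 1 ≤ k ≤ p.
Pump with i = 2: xy^2z = 0^{p+k} 1^{p+3}. For this to lie in L we would need p+3 = (p+k)+3, which forces k = 0. But k ≥ 1, so xy^2z ∉ L.
Contradiction. Therefore L is not regular.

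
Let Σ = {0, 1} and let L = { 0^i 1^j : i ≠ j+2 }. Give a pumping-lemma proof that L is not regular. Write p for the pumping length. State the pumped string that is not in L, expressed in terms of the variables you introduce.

0^{p+p!} 1^{p+p!-2}

Toward a contradiction, assume L is regular with pumping length p.
Choose w = 0^p 1^{p+p!-2}. Since p ≠ (p+p!-2)+2 = p+p!, w ∈ L; and |w| ≥ p.
By the pumping lemma, w = xyz with |xy| ≤ p and |y| ≥ 1.
Since the first p symbols of w are all 0's and |xy| ≤ p, y lies entirely in the leading 0-block: y = 0^k for some k with 1 ≤ k ≤ p.
Since 1 ≤ k ≤ p, k divides p!; set t = 1 + p!/k. Then xy^t z has p + (p!/k)·k = p + p! copies of 0. Now the 0-count is p+p! and (1-count)+2 = (p+p!-2)+2 = p+p!, so i ≠ j+2 fails. So xy^t z = 0^{p+p!} 1^{p+p!-2} ∉ L.
Contradiction. Therefore L is not regular.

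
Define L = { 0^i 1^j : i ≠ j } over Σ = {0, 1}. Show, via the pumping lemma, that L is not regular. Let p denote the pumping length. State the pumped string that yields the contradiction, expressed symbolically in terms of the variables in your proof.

0^{p+p!} 1^{p+p!}

Assume L is regular. Let p be the pumping length given by the pumping lemma.
Choose w = 0^p 1^{p+p!}. Since p ≠ p+p!, w ∈ L; and |w| ≥ p.
By the pumping lemma, w = xyz with |xy| ≤ p and |y| ≥ 1.
Because |xy| ≤ p and w begins with p copies of 0, we have y = 0^k with 1 ≤ k ≤ p.
Since 1 ≤ k ≤ p, k divides p!; set t = 1 + p!/k. Then xy^t z has p + (p!/k)·k = p + p! copies of 0. Now the 0-count equals the 1-count, so i ≠ j fails. So xy^t z = 0^{p+p!} 1^{p+p!} ∉ L.
This is a contradiction; hence L is not regular.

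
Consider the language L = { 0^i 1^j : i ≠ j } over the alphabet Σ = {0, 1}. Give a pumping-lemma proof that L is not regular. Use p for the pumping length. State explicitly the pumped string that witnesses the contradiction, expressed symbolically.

Assume L is regular. Let p be the pumping length given by the pumping lemma.
Choose w = 0^p 1^{p+p!}. Since p ≠ p+p!, w ∈ L; and |w| ≥ p.
Write w = xyz as guaranteed by the lemma, with |xy| ≤ p and |y| ≥ 1.
Since the first p symbols of w are all 0's and |xy| ≤ p, y lies entirely in the leading 0-block: y = 0^k for some k with 1 ≤ k ≤ p.
Since 1 ≤ k ≤ p, k divides p!; set t = 1 + p!/k. Then xy^t z has p + (p!/k)·k = p + p! copies of 0. Now the 0-count equals the 1-count, so i ≠ j fails. So xy^t z = 0^{p+p!} 1^{p+p!} ∉ L.
This contradicts the pumping lemma, so L is not regular.

0^{p+p!} 1^{p+p!}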